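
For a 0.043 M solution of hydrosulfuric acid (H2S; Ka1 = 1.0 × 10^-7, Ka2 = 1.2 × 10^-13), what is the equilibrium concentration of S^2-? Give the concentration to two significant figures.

1.2 × 10^-13 M

First ionization gives [H+] ≈ [HS-] = 6.56 × 10^-5 M.
Second step: Ka2 = [H+][S^2-]/[HS-] ≈ [S^2-] (since [H+] ≈ [HS-]).
So [S^2-] ≈ Ka2.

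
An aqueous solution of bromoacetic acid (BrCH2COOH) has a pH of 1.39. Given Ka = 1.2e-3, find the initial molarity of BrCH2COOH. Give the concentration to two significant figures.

[H+] = 10^(-1.39) = 4.07 × 10^-2 M = x
Ka = x²/(C₀ − x) ⇒ C₀ = x + x²/Ka
C₀ = 4.07 × 10^-2 + (4.07 × 10^-2)²/(1.2 × 10^-3) = 1.42 M

C₀ = 1.4 M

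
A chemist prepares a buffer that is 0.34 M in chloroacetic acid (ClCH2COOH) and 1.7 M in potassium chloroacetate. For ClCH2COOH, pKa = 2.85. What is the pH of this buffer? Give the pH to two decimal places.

Using pH = pKa + log([base]/[acid]) with [base]/[acid] = 1.7/0.34:
pH = 2.85 + (+0.699) = 3.55

pH = 3.55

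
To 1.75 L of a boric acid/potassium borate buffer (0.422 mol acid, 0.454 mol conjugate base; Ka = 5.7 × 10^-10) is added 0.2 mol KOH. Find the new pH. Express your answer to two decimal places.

OH- converts B(OH)3 to B(OH)4-: B(OH)3 → 0.222 mol, B(OH)4- → 0.654 mol.
pKa = −log(5.7 × 10^-10) = 9.244
Henderson–Hasselbalch with mole ratio 0.654/0.222: pH = 9.244 + (+0.469)

pH = 9.71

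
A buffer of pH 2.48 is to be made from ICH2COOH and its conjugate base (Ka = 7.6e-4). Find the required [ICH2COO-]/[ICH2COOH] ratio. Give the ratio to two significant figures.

pKa = -log(7.6 × 10^-4) = 3.119
pH = pKa + log(r) ⇒ log(r) = 2.48 − 3.119 = -0.639
r = [ICH2COO-]/[ICH2COOH] = 10^(-0.639) = 0.23

ratio = 0.23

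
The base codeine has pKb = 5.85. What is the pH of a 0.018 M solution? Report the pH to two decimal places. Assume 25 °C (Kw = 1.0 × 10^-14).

pH = 10.20

C18H21NO3 + H2O ⇌ C18H22NO3+ + OH-
Kb = 10^(−5.85) = 1.41 × 10^-6
Kb = [OH-]²/(0.018 − [OH-]) = 1.41 × 10^-6
Neglecting [OH-] in the denominator: [OH-] = √(1.41 × 10^-6 × 0.018) = 1.59 × 10^-4 M
Check: 0.89% ionized — well under 5%, approximation valid.
pOH = −log(1.59 × 10^-4) = 3.80; pH = 14.00 − 3.80 = 10.20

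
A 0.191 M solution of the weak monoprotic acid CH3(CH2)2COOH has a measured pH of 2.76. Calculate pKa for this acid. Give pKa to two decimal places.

[H+] = 10^(-2.76) = 1.74 × 10^-3 M
At equilibrium [HA] = 0.191 − 1.74 × 10^-3 = 1.89 × 10^-1 M
Ka = [H+][A-]/[HA] = (1.74 × 10^-3)² / 1.89 × 10^-1 = 1.60 × 10^-5
pKa = -log(1.60 × 10^-5) = 4.80

pKa = 4.80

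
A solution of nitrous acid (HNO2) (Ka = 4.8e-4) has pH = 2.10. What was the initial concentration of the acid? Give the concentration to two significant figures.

[H+] = 10^(-2.10) = 7.94 × 10^-3 M = x
Ka = x²/(C₀ − x) ⇒ C₀ = x + x²/Ka
C₀ = 7.94 × 10^-3 + (7.94 × 10^-3)²/(4.8 × 10^-4) = 1.39 × 10^-1 M

C₀ = 1.4 × 10^-1 M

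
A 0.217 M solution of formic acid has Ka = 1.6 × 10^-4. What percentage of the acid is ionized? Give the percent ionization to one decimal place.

HCOOH ⇌ HCOO- + H+; let x = [H+] at equilibrium.
x ≈ √(Ka·C₀) = √(1.6 × 10^-4 × 0.217) = 5.89 × 10^-3 M
% ionization = x/C₀ × 100% = 5.89 × 10^-3/0.217 × 100% = 2.7%

2.7%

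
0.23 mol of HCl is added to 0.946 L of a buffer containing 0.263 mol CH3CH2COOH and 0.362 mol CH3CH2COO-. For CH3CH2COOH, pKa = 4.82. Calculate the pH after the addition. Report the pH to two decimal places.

pH = 4.25

After neutralization: n(CH3CH2COOH) = 0.493 mol, n(CH3CH2COO-) = 0.132 mol.
Henderson–Hasselbalch with mole ratio 0.132/0.493: pH = 4.82 + (-0.572)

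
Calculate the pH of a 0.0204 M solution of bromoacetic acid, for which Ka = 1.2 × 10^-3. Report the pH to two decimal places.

pH = 2.36

BrCH2COOH ⇌ BrCH2COO- + H+
From the ICE table, Ka = [H+]²/(0.0204 − [H+]) = 1.2 × 10^-3.
The 5% rule fails; solving [H+]² + Ka·[H+] − Ka·C₀ = 0 exactly:
[H+] = [−0.0012 + √(0.0012² + 9.79e-05)]/2 = 4.38 × 10^-3 M
pH = −log[H+] = −log(4.38 × 10^-3) = 2.36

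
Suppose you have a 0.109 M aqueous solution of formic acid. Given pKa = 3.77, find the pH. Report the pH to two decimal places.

pH = 2.37

HCOOH ⇌ HCOO- + H+
Ka = 10^(−3.77) = 1.70 × 10^-4
From the ICE table, Ka = [H+]²/(0.109 − [H+]) = 1.70 × 10^-4.
Assume [H+] ≪ 0.109: [H+] ≈ √(1.70 × 10^-4 × 0.109) = 4.30 × 10^-3 M
Check: 3.9% ionized — well under 5%, approximation valid.
pH = −log[H+] = −log(4.30 × 10^-3) = 2.37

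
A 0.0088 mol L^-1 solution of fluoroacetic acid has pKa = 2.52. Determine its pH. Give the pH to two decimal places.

FCH2COOH ⇌ FCH2COO- + H+
Ka = 10^(−2.52) = 3.02 × 10^-3
From the ICE table, Ka = [H+]²/(0.0088 − [H+]) = 3.02 × 10^-3.
The 5% rule fails; solving [H+]² + Ka·[H+] − Ka·C₀ = 0 exactly:
[H+] = [−0.00302 + √(0.00302² + 0.000106)]/2 = 3.86 × 10^-3 M
pH = −log[H+] = −log(3.86 × 10^-3) = 2.41

pH = 2.41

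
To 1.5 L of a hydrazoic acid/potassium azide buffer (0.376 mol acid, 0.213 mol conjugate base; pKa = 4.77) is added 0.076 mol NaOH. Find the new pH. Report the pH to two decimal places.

After neutralization: n(HN3) = 0.3 mol, n(N3-) = 0.289 mol.
Henderson–Hasselbalch with mole ratio 0.289/0.3: pH = 4.77 + (-0.016)

pH = 4.75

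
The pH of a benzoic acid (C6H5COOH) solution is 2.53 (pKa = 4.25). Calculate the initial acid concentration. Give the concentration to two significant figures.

C₀ = 1.6 × 10^-1 M

[H+] = 10^(-2.53) = 2.95 × 10^-3 M = x
Ka = 10^(−4.25) = 5.62 × 10^-5
Ka = x²/(C₀ − x) ⇒ C₀ = x + x²/Ka
C₀ = 2.95 × 10^-3 + (2.95 × 10^-3)²/(5.62 × 10^-5) = 1.58 × 10^-1 M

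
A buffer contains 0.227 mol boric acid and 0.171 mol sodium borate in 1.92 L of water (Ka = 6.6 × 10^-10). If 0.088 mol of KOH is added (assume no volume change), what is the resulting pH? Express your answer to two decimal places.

pH = 9.45

After neutralization: n(B(OH)3) = 0.139 mol, n(B(OH)4-) = 0.259 mol.
pKa = −log(6.6 × 10^-10) = 9.180
pH = pKa + log(n_B(OH)4-/n_B(OH)3) = 9.180 + log(0.259/0.139) = 9.180 + (+0.270)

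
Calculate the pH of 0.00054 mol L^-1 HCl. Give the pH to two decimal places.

HCl is a strong acid and dissociates completely, so [H+] = 0.00054 M.
pH = -log(0.00054) = 3.27

pH = 3.27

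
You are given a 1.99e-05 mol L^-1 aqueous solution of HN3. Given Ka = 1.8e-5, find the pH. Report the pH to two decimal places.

HN3 ⇌ N3- + H+
Ka = x²/(1.99e-05 − x) = 1.8 × 10^-5
Here C₀/Ka ≈ 1.11, so the small-x approximation fails. Use the quadratic:
x = [−1.8e-05 + √(1.8e-05² + 1.43e-09)]/2 = 1.20 × 10^-5 M
pH = −log(1.20 × 10^-5) = 4.92

pH = 4.92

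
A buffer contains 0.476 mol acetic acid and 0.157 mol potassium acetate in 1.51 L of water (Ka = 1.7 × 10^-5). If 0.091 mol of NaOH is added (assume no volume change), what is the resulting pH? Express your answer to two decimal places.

pH = 4.58

OH- converts CH3COOH to CH3COO-: CH3COOH → 0.385 mol, CH3COO- → 0.248 mol.
pKa = −log(1.7 × 10^-5) = 4.770
pH = pKa + log([A⁻]/[HA]) = 4.770 + log(0.248/0.385) = 4.770 -0.191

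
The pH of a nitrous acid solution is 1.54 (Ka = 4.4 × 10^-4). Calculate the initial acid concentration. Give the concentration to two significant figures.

[H+] = 10^(-1.54) = 2.88 × 10^-2 M = x
Ka = x²/(C₀ − x) ⇒ C₀ = x + x²/Ka
C₀ = 2.88 × 10^-2 + (2.88 × 10^-2)²/(4.4 × 10^-4) = 1.91 M

C₀ = 1.9 M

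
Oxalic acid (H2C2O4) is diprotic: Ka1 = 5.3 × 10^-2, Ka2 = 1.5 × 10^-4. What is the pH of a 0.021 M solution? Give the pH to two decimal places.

pH = 1.79

Ka1 ≫ Ka2, so treat the first dissociation as the only significant source of H+.
Ka1 = x²/(0.021 − x) = 5.3 × 10^-2
Solving the quadratic: x = (−Ka1 + √(Ka1² + 4·Ka1·C₀))/2 = 1.61 × 10^-2 M
pH = −log(1.61 × 10^-2) = 1.79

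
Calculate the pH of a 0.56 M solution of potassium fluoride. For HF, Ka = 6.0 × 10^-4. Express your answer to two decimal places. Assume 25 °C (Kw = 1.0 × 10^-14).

F- is the conjugate base of the weak acid HF.
Kb = Kw/Ka = 1.0×10^-14 / 6.0 × 10^-4 = 1.67 × 10^-11
From the ICE table, Kb = [OH-]²/(0.56 − [OH-]) = 1.67 × 10^-11.
Assume [OH-] ≪ 0.56: [OH-] ≈ √(1.67 × 10^-11 × 0.56) = 3.06 × 10^-6 M
([OH-]/C₀ = 0.00055% < 5%, so the approximation holds.)
pOH = −log(3.06 × 10^-6) = 5.51; pH = 14.00 − 5.51 = 8.49

pH = 8.49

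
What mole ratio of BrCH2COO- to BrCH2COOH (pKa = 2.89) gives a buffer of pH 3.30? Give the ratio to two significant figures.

ratio = 2.6

pH = pKa + log(r) ⇒ log(r) = 3.30 − 2.89 = +0.41
r = [BrCH2COO-]/[BrCH2COOH] = 10^(+0.41) = 2.57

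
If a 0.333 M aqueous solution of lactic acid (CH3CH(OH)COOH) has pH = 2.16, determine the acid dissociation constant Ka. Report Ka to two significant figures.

[H+] = 10^(-2.16) = 6.92 × 10^-3 M
At equilibrium [HA] = 0.333 − 6.92 × 10^-3 = 3.26 × 10^-1 M
Ka = [H+][A-]/[HA] = (6.92 × 10^-3)² / 3.26 × 10^-1 = 1.5 × 10^-4

Ka = 1.5 × 10^-4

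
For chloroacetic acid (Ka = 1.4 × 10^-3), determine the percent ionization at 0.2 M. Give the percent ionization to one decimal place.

ClCH2COOH ⇌ ClCH2COO- + H+; let x = [H+] at equilibrium.
Ka = x²/(C₀ − x); solving the quadratic gives x = 1.60 × 10^-2 M.
% ionization = x/C₀ × 100% = 1.60 × 10^-2/0.2 × 100% = 8.0%

8.0%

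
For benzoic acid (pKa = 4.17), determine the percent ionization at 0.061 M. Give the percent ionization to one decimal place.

C6H5COOH ⇌ C6H5COO- + H+; let x = [H+] at equilibrium.
Ka = 10^(−4.17) = 6.76 × 10^-5
x ≈ √(Ka·C₀) = √(6.76 × 10^-5 × 0.061) = 2.03 × 10^-3 M
Fraction ionized = 2.03 × 10^-3 / 0.061 = 0.0333 → 3.3%

3.3%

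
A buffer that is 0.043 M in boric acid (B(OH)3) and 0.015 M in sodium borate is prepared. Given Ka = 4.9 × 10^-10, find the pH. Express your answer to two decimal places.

pKa = −log(4.9 × 10^-10) = 9.310
Using pH = pKa + log([base]/[acid]) with [base]/[acid] = 0.015/0.043:
pH = 9.310 + (-0.457) = 8.85

pH = 8.85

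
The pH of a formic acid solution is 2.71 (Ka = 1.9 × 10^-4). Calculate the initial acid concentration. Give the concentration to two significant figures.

C₀ = 2.2 × 10^-2 M

[H+] = 10^(-2.71) = 1.95 × 10^-3 M = x
Ka = x²/(C₀ − x) ⇒ C₀ = x + x²/Ka
C₀ = 1.95 × 10^-3 + (1.95 × 10^-3)²/(1.9 × 10^-4) = 2.20 × 10^-2 M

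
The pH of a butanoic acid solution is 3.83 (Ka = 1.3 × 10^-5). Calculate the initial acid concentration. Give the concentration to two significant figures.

[H+] = 10^(-3.83) = 1.48 × 10^-4 M = x
Ka = x²/(C₀ − x) ⇒ C₀ = x + x²/Ka
C₀ = 1.48 × 10^-4 + (1.48 × 10^-4)²/(1.3 × 10^-5) = 1.83 × 10^-3 M

C₀ = 1.8 × 10^-3 M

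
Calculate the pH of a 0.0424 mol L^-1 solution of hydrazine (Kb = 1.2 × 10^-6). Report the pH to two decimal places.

pH = 10.35

N2H4 + H2O ⇌ N2H5+ + OH-
From the ICE table, Kb = [OH-]²/(0.0424 − [OH-]) = 1.2 × 10^-6.
Assume [OH-] ≪ 0.0424: [OH-] ≈ √(1.2 × 10^-6 × 0.0424) = 2.26 × 10^-4 M
pOH = −log(2.26 × 10^-4) = 3.65; pH = 14.00 − 3.65 = 10.35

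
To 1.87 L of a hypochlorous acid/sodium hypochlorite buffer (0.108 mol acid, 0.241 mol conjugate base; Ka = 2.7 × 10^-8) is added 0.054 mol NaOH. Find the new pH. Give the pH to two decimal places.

pH = 8.31

OH- converts HOCl to OCl-: HOCl → 0.054 mol, OCl- → 0.295 mol.
pKa = −log(2.7 × 10^-8) = 7.569
pH = pKa + log(n_OCl-/n_HOCl) = 7.569 + log(0.295/0.054) = 7.569 + (+0.737)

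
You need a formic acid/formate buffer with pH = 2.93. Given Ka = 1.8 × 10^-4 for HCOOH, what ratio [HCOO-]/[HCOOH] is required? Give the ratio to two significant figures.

pKa = -log(1.8 × 10^-4) = 3.745
pH = pKa + log(r) ⇒ log(r) = 2.93 − 3.745 = -0.815
r = [HCOO-]/[HCOOH] = 10^(-0.815) = 0.153

ratio = 0.15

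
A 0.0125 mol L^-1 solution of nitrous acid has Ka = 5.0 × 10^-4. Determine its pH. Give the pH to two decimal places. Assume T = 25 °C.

pH = 2.65

HNO2 ⇌ NO2- + H+
From the ICE table, Ka = [H+]²/(0.0125 − [H+]) = 5.0 × 10^-4.
[H+] is not negligible relative to C₀; solve [H+]² + 0.0005·[H+] − 6.25e-06 = 0.
[H+] = (−Ka + √(Ka² + 4·Ka·C₀))/2 = 2.26 × 10^-3 M
pH = −log(2.26 × 10^-3) = 2.65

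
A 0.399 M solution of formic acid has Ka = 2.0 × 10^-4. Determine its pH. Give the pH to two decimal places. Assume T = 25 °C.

HCOOH ⇌ HCOO- + H+
From the ICE table, Ka = [H+]²/(0.399 − [H+]) = 2.0 × 10^-4.
Neglecting [H+] in the denominator: [H+] = √(2.0 × 10^-4 × 0.399) = 8.93 × 10^-3 M
pH = −log(8.93 × 10^-3) = 2.05

pH = 2.05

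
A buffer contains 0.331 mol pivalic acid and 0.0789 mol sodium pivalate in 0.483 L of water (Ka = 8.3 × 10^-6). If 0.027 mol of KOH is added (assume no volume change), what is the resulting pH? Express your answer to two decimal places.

pH = 4.62

After neutralization: n((CH3)3CCOOH) = 0.304 mol, n((CH3)3CCOO-) = 0.106 mol.
pKa = −log(8.3 × 10^-6) = 5.081
pH = pKa + log([A⁻]/[HA]) = 5.081 + log(0.106/0.304) = 5.081 -0.458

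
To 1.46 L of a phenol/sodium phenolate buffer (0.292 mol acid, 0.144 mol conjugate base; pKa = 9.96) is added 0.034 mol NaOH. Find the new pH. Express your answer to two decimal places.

pH = 9.80

OH- converts C6H5OH to C6H5O-: C6H5OH → 0.258 mol, C6H5O- → 0.178 mol.
pH = pKa + log([A⁻]/[HA]) = 9.96 + log(0.178/0.258) = 9.96 -0.161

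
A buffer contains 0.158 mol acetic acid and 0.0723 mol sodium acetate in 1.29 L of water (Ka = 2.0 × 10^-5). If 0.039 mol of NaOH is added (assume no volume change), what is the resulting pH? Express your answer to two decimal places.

pH = 4.67

After neutralization: n(CH3COOH) = 0.119 mol, n(CH3COO-) = 0.111 mol.
pKa = −log(2.0 × 10^-5) = 4.699
Henderson–Hasselbalch with mole ratio 0.111/0.119: pH = 4.699 + (-0.030)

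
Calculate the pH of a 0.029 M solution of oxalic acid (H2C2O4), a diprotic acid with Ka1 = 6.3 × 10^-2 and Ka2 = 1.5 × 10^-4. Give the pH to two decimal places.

pH = 1.67

Ka1 ≫ Ka2, so treat the first dissociation as the only significant source of H+.
Ka1 = x²/(0.029 − x) = 6.3 × 10^-2
Solving the quadratic: x = (−Ka1 + √(Ka1² + 4·Ka1·C₀))/2 = 2.16 × 10^-2 M
pH = −log(2.16 × 10^-2) = 1.67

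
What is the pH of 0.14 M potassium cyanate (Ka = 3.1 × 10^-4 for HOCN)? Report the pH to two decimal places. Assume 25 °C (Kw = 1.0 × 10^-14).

OCN- is the conjugate base of the weak acid HOCN.
Kb = Kw/Ka = 1.0×10^-14 / 3.1 × 10^-4 = 3.23 × 10^-11
Kb = x²/(0.14 − x) = 3.23 × 10^-11
Neglecting x in the denominator: x = √(3.23 × 10^-11 × 0.14) = 2.13 × 10^-6 M
Check: 0.0015% ionized — well under 5%, approximation valid.
pOH = 5.67, so pH = 14.00 − pOH = 8.33

pH = 8.33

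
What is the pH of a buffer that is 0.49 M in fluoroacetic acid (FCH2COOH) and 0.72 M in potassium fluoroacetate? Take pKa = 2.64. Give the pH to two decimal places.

pH = 2.81

pH = pKa + log([A⁻]/[HA]) = 2.64 + log(0.72/0.49)
pH = 2.64 + (+0.167) = 2.81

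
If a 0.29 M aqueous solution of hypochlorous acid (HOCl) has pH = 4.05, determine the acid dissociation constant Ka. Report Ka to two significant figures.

[H+] = 10^(-4.05) = 8.91 × 10^-5 M
At equilibrium [HA] = 0.29 − 8.91 × 10^-5 = 2.90 × 10^-1 M
Ka = [H+][A-]/[HA] = (8.91 × 10^-5)² / 2.90 × 10^-1 = 2.7 × 10^-8

Ka = 2.7 × 10^-8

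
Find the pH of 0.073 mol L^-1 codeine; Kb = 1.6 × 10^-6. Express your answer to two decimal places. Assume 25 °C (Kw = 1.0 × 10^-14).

C18H21NO3 + H2O ⇌ C18H22NO3+ + OH-
Kb = x²/(0.073 − x) = 1.6 × 10^-6
Neglecting x in the denominator: x = √(1.6 × 10^-6 × 0.073) = 3.42 × 10^-4 M
pOH = 3.47, so pH = 14.00 − pOH = 10.53

pH = 10.53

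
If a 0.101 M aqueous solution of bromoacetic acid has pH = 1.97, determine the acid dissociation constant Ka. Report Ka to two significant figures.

[H+] = 10^(-1.97) = 1.07 × 10^-2 M
At equilibrium [HA] = 0.101 − 1.07 × 10^-2 = 9.03 × 10^-2 M
Ka = [H+][A-]/[HA] = (1.07 × 10^-2)² / 9.03 × 10^-2 = 1.3 × 10^-3

Ka = 1.3 × 10^-3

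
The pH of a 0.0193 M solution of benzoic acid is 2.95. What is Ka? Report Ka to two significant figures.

[H+] = 10^(-2.95) = 1.12 × 10^-3 M
At equilibrium [HA] = 0.0193 − 1.12 × 10^-3 = 1.82 × 10^-2 M
Ka = [H+][A-]/[HA] = (1.12 × 10^-3)² / 1.82 × 10^-2 = 6.9 × 10^-5

Ka = 6.9 × 10^-5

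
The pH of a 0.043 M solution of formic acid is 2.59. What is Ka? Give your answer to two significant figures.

[H+] = 10^(-2.59) = 2.57 × 10^-3 M
At equilibrium [HA] = 0.043 − 2.57 × 10^-3 = 4.04 × 10^-2 M
Ka = [H+][A-]/[HA] = (2.57 × 10^-3)² / 4.04 × 10^-2 = 1.6 × 10^-4

Ka = 1.6 × 10^-4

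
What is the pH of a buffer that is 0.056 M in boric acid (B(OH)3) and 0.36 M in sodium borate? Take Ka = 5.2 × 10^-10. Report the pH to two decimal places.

pKa = −log(5.2 × 10^-10) = 9.284
Henderson–Hasselbalch: pH = pKa + log([B(OH)4-]/[B(OH)3]) = 9.284 + log(0.36/0.056)
pH = 9.284 + (+0.808) = 10.09

pH = 10.09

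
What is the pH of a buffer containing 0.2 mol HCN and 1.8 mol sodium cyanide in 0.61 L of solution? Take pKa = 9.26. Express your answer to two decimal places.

pH = 10.21

Henderson–Hasselbalch: pH = pKa + log([CN-]/[HCN]) = 9.26 + log(1.8/0.2)
pH = 9.26 + (+0.954) = 10.21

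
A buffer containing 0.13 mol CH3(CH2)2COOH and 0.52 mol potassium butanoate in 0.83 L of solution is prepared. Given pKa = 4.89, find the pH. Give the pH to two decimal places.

pH = pKa + log([A⁻]/[HA]) = 4.89 + log(0.52/0.13)
pH = 4.89 + (+0.602) = 5.49

pH = 5.49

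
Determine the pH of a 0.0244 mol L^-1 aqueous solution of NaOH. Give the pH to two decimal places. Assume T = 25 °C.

pH = 12.39

NaOH is a strong base; [OH-] = 0.0244 M.
pOH = -log(0.0244) = 1.61
pH = 14.00 - 1.61 = 12.39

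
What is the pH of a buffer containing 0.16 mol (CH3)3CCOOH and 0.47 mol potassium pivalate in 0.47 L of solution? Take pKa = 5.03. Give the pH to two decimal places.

pH = 5.50

pH = pKa + log([A⁻]/[HA]) = 5.03 + log(0.47/0.16)
pH = 5.03 + (+0.468) = 5.50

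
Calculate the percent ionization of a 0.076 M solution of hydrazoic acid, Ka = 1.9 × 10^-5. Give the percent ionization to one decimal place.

1.6%

HN3 ⇌ N3- + H+; let x = [H+] at equilibrium.
x ≈ √(Ka·C₀) = √(1.9 × 10^-5 × 0.076) = 1.20 × 10^-3 M
% ionization = x/C₀ × 100% = 1.20 × 10^-3/0.076 × 100% = 1.6%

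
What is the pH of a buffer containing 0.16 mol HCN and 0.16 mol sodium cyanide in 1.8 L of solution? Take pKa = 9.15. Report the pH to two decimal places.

pH = 9.15

Using pH = pKa + log([base]/[acid]) with [base]/[acid] = 0.16/0.16:
pH = 9.15 + (+0.000) = 9.15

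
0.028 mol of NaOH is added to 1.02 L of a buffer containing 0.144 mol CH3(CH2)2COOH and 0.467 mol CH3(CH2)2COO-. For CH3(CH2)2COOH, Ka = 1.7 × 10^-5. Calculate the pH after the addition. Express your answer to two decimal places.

pH = 5.40

After neutralization: n(CH3(CH2)2COOH) = 0.116 mol, n(CH3(CH2)2COO-) = 0.495 mol.
pKa = −log(1.7 × 10^-5) = 4.770
Henderson–Hasselbalch with mole ratio 0.495/0.116: pH = 4.770 + (+0.630)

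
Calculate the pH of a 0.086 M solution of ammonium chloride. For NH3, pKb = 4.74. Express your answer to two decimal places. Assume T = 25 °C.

NH4+ is the conjugate acid of the weak base NH3.
Kb = 10^(−4.74) = 1.82 × 10^-5
Ka = Kw/Kb = 1.0×10^-14 / 1.82 × 10^-5 = 5.49 × 10^-10
From the ICE table, Ka = x²/(0.086 − x) = 5.49 × 10^-10.
Since Ka ≪ C₀, x ≈ √(Ka·C₀) = 6.87 × 10^-6 M.
pH = −log[H+] = −log(6.87 × 10^-6) = 5.16

pH = 5.16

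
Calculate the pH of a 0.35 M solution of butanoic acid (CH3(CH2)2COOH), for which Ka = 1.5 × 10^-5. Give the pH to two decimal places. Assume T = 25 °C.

pH = 2.64

CH3(CH2)2COOH ⇌ CH3(CH2)2COO- + H+
Ka = x²/(0.35 − x) = 1.5 × 10^-5
Neglecting x in the denominator: x = √(1.5 × 10^-5 × 0.35) = 2.29 × 10^-3 M
(x/C₀ = 0.65% < 5%, so the approximation holds.)
pH = −log[H+] = −log(2.29 × 10^-3) = 2.64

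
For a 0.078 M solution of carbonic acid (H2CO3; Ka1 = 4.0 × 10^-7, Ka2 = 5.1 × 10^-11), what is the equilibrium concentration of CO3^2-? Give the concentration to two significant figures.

5.1 × 10^-11 M

First ionization gives [H+] ≈ [HCO3-] = 1.77 × 10^-4 M.
Second step: Ka2 = [H+][CO3^2-]/[HCO3-] ≈ [CO3^2-] (since [H+] ≈ [HCO3-]).
So [CO3^2-] ≈ Ka2.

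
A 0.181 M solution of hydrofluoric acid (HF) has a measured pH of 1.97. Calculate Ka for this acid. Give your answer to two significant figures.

Ka = 6.7 × 10^-4

[H+] = 10^(-1.97) = 1.07 × 10^-2 M
At equilibrium [HA] = 0.181 − 1.07 × 10^-2 = 1.70 × 10^-1 M
Ka = [H+][A-]/[HA] = (1.07 × 10^-2)² / 1.70 × 10^-1 = 6.7 × 10^-4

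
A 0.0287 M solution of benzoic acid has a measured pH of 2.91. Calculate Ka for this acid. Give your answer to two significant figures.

Ka = 5.5 × 10^-5

[H+] = 10^(-2.91) = 1.23 × 10^-3 M
At equilibrium [HA] = 0.0287 − 1.23 × 10^-3 = 2.75 × 10^-2 M
Ka = [H+][A-]/[HA] = (1.23 × 10^-3)² / 2.75 × 10^-2 = 5.5 × 10^-5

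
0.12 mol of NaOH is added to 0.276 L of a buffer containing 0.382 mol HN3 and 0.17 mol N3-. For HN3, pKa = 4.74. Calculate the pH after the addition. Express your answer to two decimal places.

After neutralization: n(HN3) = 0.262 mol, n(N3-) = 0.29 mol.
Henderson–Hasselbalch with mole ratio 0.29/0.262: pH = 4.74 + (+0.044)

pH = 4.78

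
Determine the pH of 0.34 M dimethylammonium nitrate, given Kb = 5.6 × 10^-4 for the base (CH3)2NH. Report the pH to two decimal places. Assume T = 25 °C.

(CH3)2NH2+ is the conjugate acid of the weak base (CH3)2NH.
Ka = Kw/Kb = 1.0×10^-14 / 5.6 × 10^-4 = 1.79 × 10^-11
From the ICE table, Ka = [H+]²/(0.34 − [H+]) = 1.79 × 10^-11.
Neglecting [H+] in the denominator: [H+] = √(1.79 × 10^-11 × 0.34) = 2.47 × 10^-6 M
pH = −log(2.47 × 10^-6) = 5.61

pH = 5.61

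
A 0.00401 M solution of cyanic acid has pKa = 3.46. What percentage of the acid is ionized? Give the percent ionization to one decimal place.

25.4%

HOCN ⇌ OCN- + H+; let x = [H+] at equilibrium.
Ka = 10^(−3.46) = 3.47 × 10^-4
Ka = x²/(C₀ − x); solving the quadratic gives x = 1.02 × 10^-3 M.
Fraction ionized = 1.02 × 10^-3 / 0.00401 = 0.2544 → 25.4%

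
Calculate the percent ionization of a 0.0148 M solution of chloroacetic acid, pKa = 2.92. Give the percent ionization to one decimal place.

24.7%

ClCH2COOH ⇌ ClCH2COO- + H+; let x = [H+] at equilibrium.
Ka = 10^(−2.92) = 1.20 × 10^-3
Solve x² + 0.0012x − 1.78e-05 = 0 → x = 3.66 × 10^-3 M
% ionization = x/C₀ × 100% = 3.66 × 10^-3/0.0148 × 100% = 24.7%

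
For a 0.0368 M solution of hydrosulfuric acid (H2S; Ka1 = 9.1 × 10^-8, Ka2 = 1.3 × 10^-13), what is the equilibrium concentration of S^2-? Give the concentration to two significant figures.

First ionization gives [H+] ≈ [HS-] = 5.79 × 10^-5 M.
Second step: Ka2 = [H+][S^2-]/[HS-] ≈ [S^2-] (since [H+] ≈ [HS-]).
So [S^2-] ≈ Ka2.

1.3 × 10^-13 M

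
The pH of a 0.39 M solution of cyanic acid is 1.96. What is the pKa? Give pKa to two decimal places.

pKa = 3.50

[H+] = 10^(-1.96) = 1.10 × 10^-2 M
At equilibrium [HA] = 0.39 − 1.10 × 10^-2 = 3.79 × 10^-1 M
Ka = [H+][A-]/[HA] = (1.10 × 10^-2)² / 3.79 × 10^-1 = 3.19 × 10^-4
pKa = -log(3.19 × 10^-4) = 3.50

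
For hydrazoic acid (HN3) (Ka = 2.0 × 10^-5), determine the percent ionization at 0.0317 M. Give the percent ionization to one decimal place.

2.5%

HN3 ⇌ N3- + H+; let x = [H+] at equilibrium.
x ≈ √(Ka·C₀) = √(2.0 × 10^-5 × 0.0317) = 7.96 × 10^-4 M
Fraction ionized = 7.96 × 10^-4 / 0.0317 = 0.0251 → 2.5%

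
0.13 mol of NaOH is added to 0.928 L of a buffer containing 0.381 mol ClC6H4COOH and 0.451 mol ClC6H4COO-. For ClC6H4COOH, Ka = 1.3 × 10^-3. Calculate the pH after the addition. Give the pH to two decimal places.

pH = 3.25

OH- converts ClC6H4COOH to ClC6H4COO-: ClC6H4COOH → 0.251 mol, ClC6H4COO- → 0.581 mol.
pKa = −log(1.3 × 10^-3) = 2.886
pH = pKa + log(n_ClC6H4COO-/n_ClC6H4COOH) = 2.886 + log(0.581/0.251) = 2.886 + (+0.365)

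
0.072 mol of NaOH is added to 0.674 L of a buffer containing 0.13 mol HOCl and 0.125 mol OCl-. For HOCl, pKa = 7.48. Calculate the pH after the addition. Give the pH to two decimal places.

pH = 8.01

OH- converts HOCl to OCl-: HOCl → 0.058 mol, OCl- → 0.197 mol.
pH = pKa + log([A⁻]/[HA]) = 7.48 + log(0.197/0.058) = 7.48 +0.531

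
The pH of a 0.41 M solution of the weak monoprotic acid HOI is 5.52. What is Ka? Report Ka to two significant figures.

[H+] = 10^(-5.52) = 3.02 × 10^-6 M
At equilibrium [HA] = 0.41 − 3.02 × 10^-6 = 4.10 × 10^-1 M
Ka = [H+][A-]/[HA] = (3.02 × 10^-6)² / 4.10 × 10^-1 = 2.2 × 10^-11

Ka = 2.2 × 10^-11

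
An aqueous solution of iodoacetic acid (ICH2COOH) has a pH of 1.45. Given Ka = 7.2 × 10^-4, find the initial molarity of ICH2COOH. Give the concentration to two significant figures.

[H+] = 10^(-1.45) = 3.55 × 10^-2 M = x
Ka = x²/(C₀ − x) ⇒ C₀ = x + x²/Ka
C₀ = 3.55 × 10^-2 + (3.55 × 10^-2)²/(7.2 × 10^-4) = 1.79 M

C₀ = 1.8 M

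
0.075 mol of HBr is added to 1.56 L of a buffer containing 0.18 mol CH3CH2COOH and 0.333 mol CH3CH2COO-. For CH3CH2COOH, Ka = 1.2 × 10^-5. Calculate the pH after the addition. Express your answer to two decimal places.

pH = 4.93

After neutralization: n(CH3CH2COOH) = 0.255 mol, n(CH3CH2COO-) = 0.258 mol.
pKa = −log(1.2 × 10^-5) = 4.921
pH = pKa + log(n_CH3CH2COO-/n_CH3CH2COOH) = 4.921 + log(0.258/0.255) = 4.921 + (+0.005)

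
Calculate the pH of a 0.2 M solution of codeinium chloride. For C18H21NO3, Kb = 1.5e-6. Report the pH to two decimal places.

pH = 4.44

C18H22NO3+ is the conjugate acid of the weak base C18H21NO3.
Ka = Kw/Kb = 1.0×10^-14 / 1.5 × 10^-6 = 6.67 × 10^-9
From the ICE table, Ka = [H+]²/(0.2 − [H+]) = 6.67 × 10^-9.
Neglecting [H+] in the denominator: [H+] = √(6.67 × 10^-9 × 0.2) = 3.65 × 10^-5 M
pH = −log(3.65 × 10^-5) = 4.44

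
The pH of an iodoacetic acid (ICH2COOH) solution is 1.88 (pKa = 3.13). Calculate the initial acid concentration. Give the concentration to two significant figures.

[H+] = 10^(-1.88) = 1.32 × 10^-2 M = x
Ka = 10^(−3.13) = 7.41 × 10^-4
Ka = x²/(C₀ − x) ⇒ C₀ = x + x²/Ka
C₀ = 1.32 × 10^-2 + (1.32 × 10^-2)²/(7.41 × 10^-4) = 2.48 × 10^-1 M

C₀ = 2.5 × 10^-1 M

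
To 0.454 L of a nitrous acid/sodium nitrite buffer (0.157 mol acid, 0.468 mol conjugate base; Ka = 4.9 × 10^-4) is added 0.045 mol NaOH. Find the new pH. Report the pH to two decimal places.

pH = 3.97

After neutralization: n(HNO2) = 0.112 mol, n(NO2-) = 0.513 mol.
pKa = −log(4.9 × 10^-4) = 3.310
pH = pKa + log([A⁻]/[HA]) = 3.310 + log(0.513/0.112) = 3.310 +0.661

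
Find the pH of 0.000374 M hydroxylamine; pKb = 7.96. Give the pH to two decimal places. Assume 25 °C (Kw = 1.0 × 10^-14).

pH = 8.31

NH2OH + H2O ⇌ NH3OH+ + OH-
Kb = 10^(−7.96) = 1.10 × 10^-8
From the ICE table, Kb = [OH-]²/(0.000374 − [OH-]) = 1.10 × 10^-8.
Since Kb ≪ C₀, [OH-] ≈ √(Kb·C₀) = 2.03 × 10^-6 M.
pOH = 5.69, so pH = 14.00 − pOH = 8.31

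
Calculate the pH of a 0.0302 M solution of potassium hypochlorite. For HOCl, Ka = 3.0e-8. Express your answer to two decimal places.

pH = 10.00

OCl- is the conjugate base of the weak acid HOCl.
Kb = Kw/Ka = 1.0×10^-14 / 3.0 × 10^-8 = 3.33 × 10^-7
From the ICE table, Kb = [OH-]²/(0.0302 − [OH-]) = 3.33 × 10^-7.
Since Kb ≪ C₀, [OH-] ≈ √(Kb·C₀) = 1.00 × 10^-4 M.
([OH-]/C₀ = 0.33% < 5%, so the approximation holds.)
pOH = −log(1.00 × 10^-4) = 4.00; pH = 14.00 − 4.00 = 10.00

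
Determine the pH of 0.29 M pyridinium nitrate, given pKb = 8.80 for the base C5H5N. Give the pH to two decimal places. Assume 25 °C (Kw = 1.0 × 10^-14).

pH = 2.87

C5H5NH+ is the conjugate acid of the weak base C5H5N.
Kb = 10^(−8.80) = 1.58 × 10^-9
Ka = Kw/Kb = 1.0×10^-14 / 1.58 × 10^-9 = 6.33 × 10^-6
From the ICE table, Ka = [H+]²/(0.29 − [H+]) = 6.33 × 10^-6.
Assume [H+] ≪ 0.29: [H+] ≈ √(6.33 × 10^-6 × 0.29) = 1.35 × 10^-3 M
([H+]/C₀ = 0.47% < 5%, so the approximation holds.)
pH = −log[H+] = −log(1.35 × 10^-3) = 2.87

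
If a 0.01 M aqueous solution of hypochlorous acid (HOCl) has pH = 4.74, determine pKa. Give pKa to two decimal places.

pKa = 7.48

[H+] = 10^(-4.74) = 1.82 × 10^-5 M
At equilibrium [HA] = 0.01 − 1.82 × 10^-5 = 9.98 × 10^-3 M
Ka = [H+][A-]/[HA] = (1.82 × 10^-5)² / 9.98 × 10^-3 = 3.32 × 10^-8
pKa = -log(3.32 × 10^-8) = 7.48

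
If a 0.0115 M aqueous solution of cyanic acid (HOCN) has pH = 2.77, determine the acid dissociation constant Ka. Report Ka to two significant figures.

Ka = 2.9 × 10^-4

[H+] = 10^(-2.77) = 1.70 × 10^-3 M
At equilibrium [HA] = 0.0115 − 1.70 × 10^-3 = 9.80 × 10^-3 M
Ka = [H+][A-]/[HA] = (1.70 × 10^-3)² / 9.80 × 10^-3 = 2.9 × 10^-4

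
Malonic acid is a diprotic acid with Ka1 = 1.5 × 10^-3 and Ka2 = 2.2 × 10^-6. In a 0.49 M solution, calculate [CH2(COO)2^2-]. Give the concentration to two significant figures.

First ionization gives [H+] ≈ [CH2(COOH)COO-] = 2.64 × 10^-2 M.
Second step: Ka2 = [H+][CH2(COO)2^2-]/[CH2(COOH)COO-] ≈ [CH2(COO)2^2-] (since [H+] ≈ [CH2(COOH)COO-]).
So [CH2(COO)2^2-] ≈ Ka2.

2.2 × 10^-6 M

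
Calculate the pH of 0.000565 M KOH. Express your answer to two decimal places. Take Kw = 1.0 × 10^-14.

pH = 10.75

KOH is a strong base; [OH-] = 0.000565 M.
pOH = -log(0.000565) = 3.25
pH = 14.00 - 3.25 = 10.75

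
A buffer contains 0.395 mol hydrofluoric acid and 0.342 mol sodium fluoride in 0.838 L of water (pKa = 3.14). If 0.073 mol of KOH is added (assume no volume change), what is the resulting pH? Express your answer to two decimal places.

pH = 3.25

OH- converts HF to F-: HF → 0.322 mol, F- → 0.415 mol.
Henderson–Hasselbalch with mole ratio 0.415/0.322: pH = 3.14 + (+0.110)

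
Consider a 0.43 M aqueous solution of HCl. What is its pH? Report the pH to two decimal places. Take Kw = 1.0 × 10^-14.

pH = 0.37

HCl is a strong acid and dissociates completely, so [H+] = 0.43 M.
pH = -log(0.43) = 0.37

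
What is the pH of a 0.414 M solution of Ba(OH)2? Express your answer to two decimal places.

Ba(OH)2 is a strong base (each formula unit releases 2 OH-); [OH-] = 0.828 M.
pOH = -log(0.828) = 0.08
pH = 14.00 - 0.08 = 13.92

pH = 13.92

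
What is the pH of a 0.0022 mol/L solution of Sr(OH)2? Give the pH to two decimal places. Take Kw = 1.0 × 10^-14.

Sr(OH)2 is a strong base (each formula unit releases 2 OH-); [OH-] = 0.0044 M.
pOH = -log(0.0044) = 2.36
pH = 14.00 - 2.36 = 11.64

pH = 11.64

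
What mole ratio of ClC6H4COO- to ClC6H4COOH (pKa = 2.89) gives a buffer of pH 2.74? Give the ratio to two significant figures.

pH = pKa + log(r) ⇒ log(r) = 2.74 − 2.89 = -0.15
r = [ClC6H4COO-]/[ClC6H4COOH] = 10^(-0.15) = 0.708

ratio = 0.71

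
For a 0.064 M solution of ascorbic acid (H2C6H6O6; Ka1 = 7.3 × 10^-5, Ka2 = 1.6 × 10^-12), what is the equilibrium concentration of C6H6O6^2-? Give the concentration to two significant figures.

First ionization gives [H+] ≈ [HC6H6O6-] = 2.16 × 10^-3 M.
Second step: Ka2 = [H+][C6H6O6^2-]/[HC6H6O6-] ≈ [C6H6O6^2-] (since [H+] ≈ [HC6H6O6-]).
So [C6H6O6^2-] ≈ Ka2.

1.6 × 10^-12 M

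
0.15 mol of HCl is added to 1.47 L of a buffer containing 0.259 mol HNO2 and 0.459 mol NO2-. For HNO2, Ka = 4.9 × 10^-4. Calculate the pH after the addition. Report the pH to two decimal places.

pH = 3.19

Added H+ converts NO2- to HNO2: HNO2 → 0.409 mol, NO2- → 0.309 mol.
pKa = −log(4.9 × 10^-4) = 3.310
Henderson–Hasselbalch with mole ratio 0.309/0.409: pH = 3.310 + (-0.122)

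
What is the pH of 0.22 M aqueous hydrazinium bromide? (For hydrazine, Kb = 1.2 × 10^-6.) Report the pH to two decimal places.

N2H5+ is the conjugate acid of the weak base N2H4.
Ka = Kw/Kb = 1.0×10^-14 / 1.2 × 10^-6 = 8.33 × 10^-9
Ka = x²/(0.22 − x) = 8.33 × 10^-9
Since Ka ≪ C₀, x ≈ √(Ka·C₀) = 4.28 × 10^-5 M.
(x/C₀ = 0.019% < 5%, so the approximation holds.)
pH = −log[H+] = −log(4.28 × 10^-5) = 4.37

pH = 4.37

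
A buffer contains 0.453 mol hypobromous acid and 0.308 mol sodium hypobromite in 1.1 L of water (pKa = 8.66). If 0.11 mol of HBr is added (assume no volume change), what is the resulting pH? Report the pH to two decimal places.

Added H+ converts OBr- to HOBr: HOBr → 0.563 mol, OBr- → 0.198 mol.
Henderson–Hasselbalch with mole ratio 0.198/0.563: pH = 8.66 + (-0.454)

pH = 8.21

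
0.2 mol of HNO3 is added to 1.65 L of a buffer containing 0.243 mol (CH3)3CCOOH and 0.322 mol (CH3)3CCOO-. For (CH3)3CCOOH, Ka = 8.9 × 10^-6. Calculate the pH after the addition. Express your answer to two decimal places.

pH = 4.49

After neutralization: n((CH3)3CCOOH) = 0.443 mol, n((CH3)3CCOO-) = 0.122 mol.
pKa = −log(8.9 × 10^-6) = 5.051
pH = pKa + log(n_(CH3)3CCOO-/n_(CH3)3CCOOH) = 5.051 + log(0.122/0.443) = 5.051 + (-0.560)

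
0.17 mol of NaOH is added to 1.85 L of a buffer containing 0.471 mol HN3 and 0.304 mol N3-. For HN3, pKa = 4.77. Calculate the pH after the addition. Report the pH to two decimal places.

After neutralization: n(HN3) = 0.301 mol, n(N3-) = 0.474 mol.
pH = pKa + log(n_N3-/n_HN3) = 4.77 + log(0.474/0.301) = 4.77 + (+0.197)

pH = 4.97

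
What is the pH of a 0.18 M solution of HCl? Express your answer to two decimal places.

pH = 0.74

HCl is a strong acid and dissociates completely, so [H+] = 0.18 M.
pH = -log(0.18) = 0.74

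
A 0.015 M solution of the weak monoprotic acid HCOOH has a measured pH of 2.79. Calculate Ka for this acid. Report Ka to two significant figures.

Ka = 2.0 × 10^-4

[H+] = 10^(-2.79) = 1.62 × 10^-3 M
At equilibrium [HA] = 0.015 − 1.62 × 10^-3 = 1.34 × 10^-2 M
Ka = [H+][A-]/[HA] = (1.62 × 10^-3)² / 1.34 × 10^-2 = 2.0 × 10^-4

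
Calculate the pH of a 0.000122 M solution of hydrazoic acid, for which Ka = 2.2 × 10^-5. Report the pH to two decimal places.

HN3 ⇌ N3- + H+
Ka = [H+]²/(0.000122 − [H+]) = 2.2 × 10^-5
[H+] is not negligible relative to C₀; solve [H+]² + 2.2e-05·[H+] − 2.68e-09 = 0.
[H+] = [−2.2e-05 + √(2.2e-05² + 1.07e-08)]/2 = 4.20 × 10^-5 M
pH = −log[H+] = −log(4.20 × 10^-5) = 4.38

pH = 4.38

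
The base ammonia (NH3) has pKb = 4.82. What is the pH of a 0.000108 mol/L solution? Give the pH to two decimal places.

NH3 + H2O ⇌ NH4+ + OH-
Kb = 10^(−4.82) = 1.51 × 10^-5
Let x = [OH-] at equilibrium. Kb = x²/(0.000108 − x).
Here C₀/Kb ≈ 7.15, so the small-x approximation fails. Use the quadratic:
x = (−Kb + √(Kb² + 4·Kb·C₀))/2 = 3.35 × 10^-5 M
pOH = 4.47, so pH = 14.00 − pOH = 9.53

pH = 9.53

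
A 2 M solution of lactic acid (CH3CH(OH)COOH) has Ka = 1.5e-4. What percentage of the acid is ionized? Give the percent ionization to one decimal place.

CH3CH(OH)COOH ⇌ CH3CH(OH)COO- + H+; let x = [H+] at equilibrium.
x ≈ √(Ka·C₀) = √(1.5 × 10^-4 × 2) = 1.73 × 10^-2 M
% ionization = x/C₀ × 100% = 1.73 × 10^-2/2 × 100% = 0.9%

0.9%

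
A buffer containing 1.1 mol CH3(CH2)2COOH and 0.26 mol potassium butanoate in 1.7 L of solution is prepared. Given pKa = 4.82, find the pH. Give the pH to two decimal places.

pH = pKa + log([A⁻]/[HA]) = 4.82 + log(0.26/1.1)
pH = 4.82 + (-0.626) = 4.19

pH = 4.19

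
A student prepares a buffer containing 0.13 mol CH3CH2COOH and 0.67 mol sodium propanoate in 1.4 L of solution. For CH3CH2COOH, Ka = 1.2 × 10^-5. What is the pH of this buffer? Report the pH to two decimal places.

pKa = −log(1.2 × 10^-5) = 4.921
Using pH = pKa + log([base]/[acid]) with [base]/[acid] = 0.67/0.13:
pH = 4.921 + (+0.712) = 5.63

pH = 5.63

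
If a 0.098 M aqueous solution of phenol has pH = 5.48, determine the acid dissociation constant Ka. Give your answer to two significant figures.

Ka = 1.1 × 10^-10

[H+] = 10^(-5.48) = 3.31 × 10^-6 M
At equilibrium [HA] = 0.098 − 3.31 × 10^-6 = 9.80 × 10^-2 M
Ka = [H+][A-]/[HA] = (3.31 × 10^-6)² / 9.80 × 10^-2 = 1.1 × 10^-10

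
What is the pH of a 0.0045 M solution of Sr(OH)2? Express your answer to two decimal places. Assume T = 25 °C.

pH = 11.95

Sr(OH)2 is a strong base (each formula unit releases 2 OH-); [OH-] = 0.009 M.
pOH = -log(0.009) = 2.05
pH = 14.00 - 2.05 = 11.95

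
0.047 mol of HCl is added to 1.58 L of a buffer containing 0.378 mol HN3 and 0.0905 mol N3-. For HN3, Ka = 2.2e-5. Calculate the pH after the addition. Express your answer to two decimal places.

pH = 3.67

Added H+ converts N3- to HN3: HN3 → 0.425 mol, N3- → 0.0435 mol.
pKa = −log(2.2 × 10^-5) = 4.658
Henderson–Hasselbalch with mole ratio 0.0435/0.425: pH = 4.658 + (-0.990)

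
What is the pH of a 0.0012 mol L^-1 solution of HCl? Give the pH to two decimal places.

pH = 2.92

HCl is a strong acid and dissociates completely, so [H+] = 0.0012 M.
pH = -log(0.0012) = 2.92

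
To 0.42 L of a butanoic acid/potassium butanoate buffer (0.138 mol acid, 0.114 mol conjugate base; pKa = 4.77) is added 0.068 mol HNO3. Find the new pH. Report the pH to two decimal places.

Added H+ converts CH3(CH2)2COO- to CH3(CH2)2COOH: CH3(CH2)2COOH → 0.206 mol, CH3(CH2)2COO- → 0.046 mol.
pH = pKa + log(n_CH3(CH2)2COO-/n_CH3(CH2)2COOH) = 4.77 + log(0.046/0.206) = 4.77 + (-0.651)

pH = 4.12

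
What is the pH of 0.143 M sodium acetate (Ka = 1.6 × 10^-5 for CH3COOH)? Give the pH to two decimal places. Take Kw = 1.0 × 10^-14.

CH3COO- is the conjugate base of the weak acid CH3COOH.
Kb = Kw/Ka = 1.0×10^-14 / 1.6 × 10^-5 = 6.25 × 10^-10
From the ICE table, Kb = x²/(0.143 − x) = 6.25 × 10^-10.
Neglecting x in the denominator: x = √(6.25 × 10^-10 × 0.143) = 9.45 × 10^-6 M
pOH = 5.02, so pH = 14.00 − pOH = 8.98

pH = 8.98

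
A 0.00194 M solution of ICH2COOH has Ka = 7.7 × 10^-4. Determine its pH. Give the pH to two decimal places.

pH = 3.05

ICH2COOH ⇌ ICH2COO- + H+
From the ICE table, Ka = x²/(0.00194 − x) = 7.7 × 10^-4.
x is not negligible relative to C₀; solve x² + 0.00077·x − 1.49e-06 = 0.
x = (−Ka + √(Ka² + 4·Ka·C₀))/2 = 8.96 × 10^-4 M
pH = −log[H+] = −log(8.96 × 10^-4) = 3.05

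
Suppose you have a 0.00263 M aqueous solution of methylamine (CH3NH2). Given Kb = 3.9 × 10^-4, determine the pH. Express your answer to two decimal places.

pH = 10.92

CH3NH2 + H2O ⇌ CH3NH3+ + OH-
Kb = x²/(0.00263 − x) = 3.9 × 10^-4
The 5% rule fails; solving x² + Kb·x − Kb·C₀ = 0 exactly:
x = (−Kb + √(Kb² + 4·Kb·C₀))/2 = 8.36 × 10^-4 M
pOH = −log(8.36 × 10^-4) = 3.08; pH = 14.00 − 3.08 = 10.92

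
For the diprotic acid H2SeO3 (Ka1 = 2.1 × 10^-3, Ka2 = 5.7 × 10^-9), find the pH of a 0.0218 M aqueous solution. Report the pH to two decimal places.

Since Ka1 ≫ Ka2, the first ionization dominates [H+].
Ka1 = x²/(0.0218 − x) = 2.1 × 10^-3
Solving the quadratic: x = (−Ka1 + √(Ka1² + 4·Ka1·C₀))/2 = 5.80 × 10^-3 M
pH = −log(5.80 × 10^-3) = 2.24

pH = 2.24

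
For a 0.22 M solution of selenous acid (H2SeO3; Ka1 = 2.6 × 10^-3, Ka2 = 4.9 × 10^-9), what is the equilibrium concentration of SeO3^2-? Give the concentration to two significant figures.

First ionization gives [H+] ≈ [HSeO3-] = 2.27 × 10^-2 M.
Second step: Ka2 = [H+][SeO3^2-]/[HSeO3-] ≈ [SeO3^2-] (since [H+] ≈ [HSeO3-]).
So [SeO3^2-] ≈ Ka2.

4.9 × 10^-9 M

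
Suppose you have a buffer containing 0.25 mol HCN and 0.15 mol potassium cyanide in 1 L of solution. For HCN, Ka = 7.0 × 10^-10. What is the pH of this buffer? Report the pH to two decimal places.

pKa = −log(7.0 × 10^-10) = 9.155
Henderson–Hasselbalch: pH = pKa + log([CN-]/[HCN]) = 9.155 + log(0.15/0.25)
pH = 9.155 + (-0.222) = 8.93

pH = 8.93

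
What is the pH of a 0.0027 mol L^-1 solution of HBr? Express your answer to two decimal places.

pH = 2.57

HBr is a strong acid and dissociates completely, so [H+] = 0.0027 M.
pH = -log(0.0027) = 2.57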